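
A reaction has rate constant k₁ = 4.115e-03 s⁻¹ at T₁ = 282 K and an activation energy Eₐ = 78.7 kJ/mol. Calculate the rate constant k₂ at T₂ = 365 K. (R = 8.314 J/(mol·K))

8.499e+00 s⁻¹

Step 1: Use the two-temperature Arrhenius form: ln(k₂/k₁) = -Eₐ/R × (1/T₂ - 1/T₁)
Step 2: Convert Eₐ to J/mol: 78.7 kJ/mol = 78700 J/mol
Step 3: 1/T₂ - 1/T₁ = 1/365 - 1/282 = -8.063733e-04 K⁻¹
Step 4: ln(k₂/k₁) = -78700/8.314 × -8.063733e-04 = 7.63310
Step 5: k₂ = k₁ × exp(7.63310) = 4.115e-03 × 2.06544e+03 = 8.499e+00 s⁻¹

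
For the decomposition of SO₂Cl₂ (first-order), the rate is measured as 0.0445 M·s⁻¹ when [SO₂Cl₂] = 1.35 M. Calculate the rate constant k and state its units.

0.03296 s⁻¹

Step 1: rate = k[SO₂Cl₂]^1, so k = rate / [SO₂Cl₂]^1.
Step 2: k = 0.0445 / (1.35)^1 = 0.0445 / 1.35.
Step 3: k = 0.03296 s⁻¹.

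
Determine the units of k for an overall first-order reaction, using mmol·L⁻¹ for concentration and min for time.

min⁻¹

Step 1: For overall order n, rate = k × (concentration)^n.
Step 2: Rate has units mmol·L⁻¹·min⁻¹; concentration term has units (mmol·L⁻¹)^1.
Step 3: k = rate / (concentration)^n, so units of k = (mmol·L⁻¹)^(1-1)·min⁻¹ = min⁻¹.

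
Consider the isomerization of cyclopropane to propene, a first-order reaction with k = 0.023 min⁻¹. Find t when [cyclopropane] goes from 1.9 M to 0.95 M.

30.14 min

Step 1: For first-order: t = ln([cyclopropane]₀/[cyclopropane])/k
Step 2: t = ln(1.9/0.95)/0.023
Step 3: t = ln(2)/0.023
Step 4: t = 0.6931/0.023 = 30.14 min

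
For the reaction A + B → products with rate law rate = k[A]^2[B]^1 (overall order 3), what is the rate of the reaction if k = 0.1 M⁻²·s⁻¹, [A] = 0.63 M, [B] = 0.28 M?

0.01111 M/s

Step 1: The rate law is rate = k[A]^2[B]^1, overall order = 2+1 = 3
Step 2: Substitute values: rate = 0.1 × (0.63)^2 × (0.28)^1
Step 3: rate = 0.1 × 0.3969 × 0.28 = 0.0111132 M/s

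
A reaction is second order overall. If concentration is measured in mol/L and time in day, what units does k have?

(mol/L)⁻¹·day⁻¹

Step 1: For overall order n, rate = k × (concentration)^n.
Step 2: Rate has units mol/L·day⁻¹; concentration term has units (mol/L)^2.
Step 3: k = rate / (concentration)^n, so units of k = (mol/L)^(1-2)·day⁻¹ = (mol/L)⁻¹·day⁻¹.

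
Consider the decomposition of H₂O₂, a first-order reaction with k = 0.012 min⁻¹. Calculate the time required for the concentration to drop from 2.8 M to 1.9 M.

32.31 min

Step 1: For first-order: t = ln([H₂O₂]₀/[H₂O₂])/k
Step 2: t = ln(2.8/1.9)/0.012
Step 3: t = ln(1.474)/0.012
Step 4: t = 0.3878/0.012 = 32.31 min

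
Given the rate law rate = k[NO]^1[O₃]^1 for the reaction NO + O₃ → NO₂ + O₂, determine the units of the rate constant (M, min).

M⁻¹·min⁻¹

Step 1: Overall order = 1 + 1 = 2.
Step 2: rate has units M·min⁻¹; [NO]^1[O₃]^1 has units M^2.
Step 3: k = rate/([NO]^1[O₃]^1), so units of k = M^(1-2)·min⁻¹ = M⁻¹·min⁻¹.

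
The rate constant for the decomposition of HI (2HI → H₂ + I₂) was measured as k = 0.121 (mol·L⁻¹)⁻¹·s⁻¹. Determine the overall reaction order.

second order (2)

Step 1: The units of k for an nth-order reaction are (concentration)^(1-n)·(time)⁻¹.
Step 2: Here k has units (mol·L⁻¹)⁻¹·s⁻¹, so the concentration exponent is -1.
Step 3: 1 - n = -1 ⇒ n = 2. The reaction is second order.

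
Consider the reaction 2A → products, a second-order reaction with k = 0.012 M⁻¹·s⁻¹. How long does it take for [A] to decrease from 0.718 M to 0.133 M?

510.5 s

Step 1: For second-order: t = (1/[A] - 1/[A]₀)/k
Step 2: t = (1/0.133 - 1/0.718)/0.012
Step 3: t = (7.519 - 1.393)/0.012
Step 4: t = 6.126/0.012 = 510.5 s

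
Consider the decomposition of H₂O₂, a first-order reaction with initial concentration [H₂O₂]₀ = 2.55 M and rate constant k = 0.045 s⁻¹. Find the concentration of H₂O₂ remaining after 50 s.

0.2688 M

Step 1: For a first-order reaction: [H₂O₂] = [H₂O₂]₀ × e^(-kt)
Step 2: [H₂O₂] = 2.55 × e^(-0.045 × 50)
Step 3: [H₂O₂] = 2.55 × e^(-2.25)
Step 4: [H₂O₂] = 2.55 × 0.105399 = 0.2688 M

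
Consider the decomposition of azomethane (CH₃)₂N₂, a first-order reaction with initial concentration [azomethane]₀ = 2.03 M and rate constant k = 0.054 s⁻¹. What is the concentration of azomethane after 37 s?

0.2753 M

Step 1: For a first-order reaction: [azomethane] = [azomethane]₀ × e^(-kt)
Step 2: [azomethane] = 2.03 × e^(-0.054 × 37)
Step 3: [azomethane] = 2.03 × e^(-1.998)
Step 4: [azomethane] = 2.03 × 0.135606 = 0.2753 M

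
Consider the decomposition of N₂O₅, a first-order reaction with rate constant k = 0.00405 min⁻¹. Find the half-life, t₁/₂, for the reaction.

171.1 min

Step 1: For a first-order reaction, t₁/₂ = ln(2)/k
Step 2: t₁/₂ = ln(2)/0.00405
Step 3: t₁/₂ = 0.6931/0.00405 = 171.1 min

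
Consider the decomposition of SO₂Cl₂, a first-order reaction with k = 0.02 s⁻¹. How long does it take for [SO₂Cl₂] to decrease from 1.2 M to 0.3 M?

69.31 s

Step 1: For first-order: t = ln([SO₂Cl₂]₀/[SO₂Cl₂])/k
Step 2: t = ln(1.2/0.3)/0.02
Step 3: t = ln(4)/0.02
Step 4: t = 1.386/0.02 = 69.31 s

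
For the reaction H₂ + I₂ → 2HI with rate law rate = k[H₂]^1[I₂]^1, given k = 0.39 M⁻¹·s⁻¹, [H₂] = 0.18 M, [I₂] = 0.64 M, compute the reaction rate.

0.04493 M/s

Step 1: The rate law is rate = k[H₂]^1[I₂]^1
Step 2: Substitute: rate = 0.39 × (0.18)^1 × (0.64)^1
Step 3: rate = 0.39 × 0.18 × 0.64 = 0.044928 M/s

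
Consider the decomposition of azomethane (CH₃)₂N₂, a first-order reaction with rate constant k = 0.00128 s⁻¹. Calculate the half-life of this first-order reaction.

541.5 s

Step 1: For a first-order reaction, t₁/₂ = ln(2)/k
Step 2: t₁/₂ = ln(2)/0.00128
Step 3: t₁/₂ = 0.6931/0.00128 = 541.5 s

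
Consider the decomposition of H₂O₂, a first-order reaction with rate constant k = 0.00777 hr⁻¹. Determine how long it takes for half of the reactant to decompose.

89.21 hr

Step 1: For a first-order reaction, t₁/₂ = ln(2)/k
Step 2: t₁/₂ = ln(2)/0.00777
Step 3: t₁/₂ = 0.6931/0.00777 = 89.21 hr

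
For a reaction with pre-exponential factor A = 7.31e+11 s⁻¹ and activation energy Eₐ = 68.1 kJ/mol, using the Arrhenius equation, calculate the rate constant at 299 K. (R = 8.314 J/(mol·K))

9.26e-01 s⁻¹

Step 1: Use the Arrhenius equation: k = A × exp(-Eₐ/RT)
Step 2: Convert Eₐ to J/mol: 68.1 kJ/mol = 68100 J/mol
Step 3: Calculate the exponent: -Eₐ/(RT) = -68100/(8.314 × 299) = -27.39466
Step 4: k = 7.31e+11 × exp(-27.39466)
Step 5: k = 7.31e+11 × 1.26663e-12 = 9.2591e-01 s⁻¹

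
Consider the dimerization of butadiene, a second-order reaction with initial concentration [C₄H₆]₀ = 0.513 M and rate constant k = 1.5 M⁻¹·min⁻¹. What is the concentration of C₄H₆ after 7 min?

0.08033 M

Step 1: For a second-order reaction: 1/[C₄H₆] = 1/[C₄H₆]₀ + kt
Step 2: 1/[C₄H₆] = 1/0.513 + 1.5 × 7
Step 3: 1/[C₄H₆] = 1.949 + 10.5 = 12.45
Step 4: [C₄H₆] = 1/12.45 = 0.08033 M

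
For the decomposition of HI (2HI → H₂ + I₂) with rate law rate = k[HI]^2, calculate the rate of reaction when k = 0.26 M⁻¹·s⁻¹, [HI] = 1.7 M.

0.7514 M/s

Step 1: Identify the rate law: rate = k[HI]^2
Step 2: Substitute values: rate = 0.26 × (1.7)^2
Step 3: Calculate: rate = 0.26 × 2.89 = 0.7514 M/s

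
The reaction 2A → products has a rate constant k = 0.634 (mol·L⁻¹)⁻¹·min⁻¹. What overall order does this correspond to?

second order (2)

Step 1: The units of k for an nth-order reaction are (concentration)^(1-n)·(time)⁻¹.
Step 2: Here k has units (mol·L⁻¹)⁻¹·min⁻¹, so the concentration exponent is -1.
Step 3: 1 - n = -1 ⇒ n = 2. The reaction is second order.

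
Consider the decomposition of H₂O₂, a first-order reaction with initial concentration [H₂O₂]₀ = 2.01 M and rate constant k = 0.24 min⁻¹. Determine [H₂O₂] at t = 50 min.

1.235e-05 M

Step 1: For a first-order reaction: [H₂O₂] = [H₂O₂]₀ × e^(-kt)
Step 2: [H₂O₂] = 2.01 × e^(-0.24 × 50)
Step 3: [H₂O₂] = 2.01 × e^(-12)
Step 4: [H₂O₂] = 2.01 × 6.14421e-06 = 1.235e-05 M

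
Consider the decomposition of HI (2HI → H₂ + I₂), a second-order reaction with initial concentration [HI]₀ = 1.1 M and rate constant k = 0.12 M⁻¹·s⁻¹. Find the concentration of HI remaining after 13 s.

0.405 M

Step 1: For a second-order reaction: 1/[HI] = 1/[HI]₀ + kt
Step 2: 1/[HI] = 1/1.1 + 0.12 × 13
Step 3: 1/[HI] = 0.9091 + 1.56 = 2.469
Step 4: [HI] = 1/2.469 = 0.405 M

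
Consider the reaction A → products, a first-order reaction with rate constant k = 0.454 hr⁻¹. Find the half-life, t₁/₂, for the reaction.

1.527 hr

Step 1: For a first-order reaction, t₁/₂ = ln(2)/k
Step 2: t₁/₂ = ln(2)/0.454
Step 3: t₁/₂ = 0.6931/0.454 = 1.527 hr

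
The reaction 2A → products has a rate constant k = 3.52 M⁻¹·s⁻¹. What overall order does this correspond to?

second order (2)

Step 1: The units of k for an nth-order reaction are (concentration)^(1-n)·(time)⁻¹.
Step 2: Here k has units M⁻¹·s⁻¹, so the concentration exponent is -1.
Step 3: 1 - n = -1 ⇒ n = 2. The reaction is second order.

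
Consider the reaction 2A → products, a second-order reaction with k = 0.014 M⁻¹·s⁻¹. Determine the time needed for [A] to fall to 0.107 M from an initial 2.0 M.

631.8 s

Step 1: For second-order: t = (1/[A] - 1/[A]₀)/k
Step 2: t = (1/0.107 - 1/2.0)/0.014
Step 3: t = (9.346 - 0.5)/0.014
Step 4: t = 8.846/0.014 = 631.8 s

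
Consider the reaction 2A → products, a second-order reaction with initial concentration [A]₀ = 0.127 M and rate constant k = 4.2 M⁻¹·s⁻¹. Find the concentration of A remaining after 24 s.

0.009202 M

Step 1: For a second-order reaction: 1/[A] = 1/[A]₀ + kt
Step 2: 1/[A] = 1/0.127 + 4.2 × 24
Step 3: 1/[A] = 7.874 + 100.8 = 108.7
Step 4: [A] = 1/108.7 = 0.009202 M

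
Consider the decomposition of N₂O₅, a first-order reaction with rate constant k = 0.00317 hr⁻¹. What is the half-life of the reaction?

218.7 hr

Step 1: For a first-order reaction, t₁/₂ = ln(2)/k
Step 2: t₁/₂ = ln(2)/0.00317
Step 3: t₁/₂ = 0.6931/0.00317 = 218.7 hr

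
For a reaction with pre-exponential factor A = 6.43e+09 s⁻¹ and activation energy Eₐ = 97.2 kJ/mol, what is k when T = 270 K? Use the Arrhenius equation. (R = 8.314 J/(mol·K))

1.01e-09 s⁻¹

Step 1: Use the Arrhenius equation: k = A × exp(-Eₐ/RT)
Step 2: Convert Eₐ to J/mol: 97.2 kJ/mol = 97200 J/mol
Step 3: Calculate the exponent: -Eₐ/(RT) = -97200/(8.314 × 270) = -43.30046
Step 4: k = 6.43e+09 × exp(-43.30046)
Step 5: k = 6.43e+09 × 1.56621e-19 = 1.0071e-09 s⁻¹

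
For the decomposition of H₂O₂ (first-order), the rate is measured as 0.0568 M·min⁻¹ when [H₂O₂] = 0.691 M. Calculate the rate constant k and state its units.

0.0822 min⁻¹

Step 1: rate = k[H₂O₂]^1, so k = rate / [H₂O₂]^1.
Step 2: k = 0.0568 / (0.691)^1 = 0.0568 / 0.691.
Step 3: k = 0.0822 min⁻¹.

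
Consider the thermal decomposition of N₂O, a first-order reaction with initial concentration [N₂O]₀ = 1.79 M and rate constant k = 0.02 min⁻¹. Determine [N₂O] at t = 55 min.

0.5958 M

Step 1: For a first-order reaction: [N₂O] = [N₂O]₀ × e^(-kt)
Step 2: [N₂O] = 1.79 × e^(-0.02 × 55)
Step 3: [N₂O] = 1.79 × e^(-1.1)
Step 4: [N₂O] = 1.79 × 0.332871 = 0.5958 M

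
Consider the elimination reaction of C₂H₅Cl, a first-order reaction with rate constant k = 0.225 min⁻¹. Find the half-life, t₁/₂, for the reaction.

3.081 min

Step 1: For a first-order reaction, t₁/₂ = ln(2)/k
Step 2: t₁/₂ = ln(2)/0.225
Step 3: t₁/₂ = 0.6931/0.225 = 3.081 min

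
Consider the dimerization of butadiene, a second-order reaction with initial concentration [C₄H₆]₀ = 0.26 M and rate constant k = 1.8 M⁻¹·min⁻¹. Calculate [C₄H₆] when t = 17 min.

0.02903 M

Step 1: For a second-order reaction: 1/[C₄H₆] = 1/[C₄H₆]₀ + kt
Step 2: 1/[C₄H₆] = 1/0.26 + 1.8 × 17
Step 3: 1/[C₄H₆] = 3.846 + 30.6 = 34.45
Step 4: [C₄H₆] = 1/34.45 = 0.02903 M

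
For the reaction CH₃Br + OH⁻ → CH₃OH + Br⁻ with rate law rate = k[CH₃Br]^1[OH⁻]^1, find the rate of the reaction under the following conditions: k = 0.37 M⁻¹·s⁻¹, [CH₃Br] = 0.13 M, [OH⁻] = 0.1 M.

0.00481 M/s

Step 1: The rate law is rate = k[CH₃Br]^1[OH⁻]^1
Step 2: Substitute: rate = 0.37 × (0.13)^1 × (0.1)^1
Step 3: rate = 0.37 × 0.13 × 0.1 = 0.00481 M/s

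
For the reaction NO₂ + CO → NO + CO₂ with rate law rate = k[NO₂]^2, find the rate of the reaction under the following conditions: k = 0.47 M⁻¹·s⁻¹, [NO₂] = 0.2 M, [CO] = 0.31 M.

0.0188 M/s

Step 1: The rate law is rate = k[NO₂]^2
Step 2: Note that the rate does not depend on [CO] (zero order in CO).
Step 3: rate = 0.47 × (0.2)^2 = 0.0188 M/s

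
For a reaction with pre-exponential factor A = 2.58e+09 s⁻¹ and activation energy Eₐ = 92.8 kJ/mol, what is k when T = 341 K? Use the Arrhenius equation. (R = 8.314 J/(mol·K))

1.57e-05 s⁻¹

Step 1: Use the Arrhenius equation: k = A × exp(-Eₐ/RT)
Step 2: Convert Eₐ to J/mol: 92.8 kJ/mol = 92800 J/mol
Step 3: Calculate the exponent: -Eₐ/(RT) = -92800/(8.314 × 341) = -32.73283
Step 4: k = 2.58e+09 × exp(-32.73283)
Step 5: k = 2.58e+09 × 6.08573e-15 = 1.5701e-05 s⁻¹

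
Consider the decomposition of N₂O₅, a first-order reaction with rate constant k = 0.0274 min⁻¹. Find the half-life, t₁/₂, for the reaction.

25.3 min

Step 1: For a first-order reaction, t₁/₂ = ln(2)/k
Step 2: t₁/₂ = ln(2)/0.0274
Step 3: t₁/₂ = 0.6931/0.0274 = 25.3 min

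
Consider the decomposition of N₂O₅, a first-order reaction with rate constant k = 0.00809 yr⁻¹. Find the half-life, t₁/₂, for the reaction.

85.68 yr

Step 1: For a first-order reaction, t₁/₂ = ln(2)/k
Step 2: t₁/₂ = ln(2)/0.00809
Step 3: t₁/₂ = 0.6931/0.00809 = 85.68 yr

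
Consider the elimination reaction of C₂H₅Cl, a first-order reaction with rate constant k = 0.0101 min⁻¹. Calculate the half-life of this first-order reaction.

68.63 min

Step 1: For a first-order reaction, t₁/₂ = ln(2)/k
Step 2: t₁/₂ = ln(2)/0.0101
Step 3: t₁/₂ = 0.6931/0.0101 = 68.63 min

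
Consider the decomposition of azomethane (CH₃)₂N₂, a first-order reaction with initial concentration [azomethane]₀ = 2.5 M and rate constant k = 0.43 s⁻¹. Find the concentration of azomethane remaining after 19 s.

0.0007075 M

Step 1: For a first-order reaction: [azomethane] = [azomethane]₀ × e^(-kt)
Step 2: [azomethane] = 2.5 × e^(-0.43 × 19)
Step 3: [azomethane] = 2.5 × e^(-8.17)
Step 4: [azomethane] = 2.5 × 0.000283018 = 0.0007075 M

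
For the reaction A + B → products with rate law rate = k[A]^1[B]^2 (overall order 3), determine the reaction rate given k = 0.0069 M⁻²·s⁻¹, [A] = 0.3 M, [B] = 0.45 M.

0.0004192 M/s

Step 1: The rate law is rate = k[A]^1[B]^2, overall order = 1+2 = 3
Step 2: Substitute values: rate = 0.0069 × (0.3)^1 × (0.45)^2
Step 3: rate = 0.0069 × 0.3 × 0.2025 = 0.000419175 M/s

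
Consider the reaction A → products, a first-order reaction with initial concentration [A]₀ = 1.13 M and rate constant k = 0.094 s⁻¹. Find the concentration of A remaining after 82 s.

0.0005076 M

Step 1: For a first-order reaction: [A] = [A]₀ × e^(-kt)
Step 2: [A] = 1.13 × e^(-0.094 × 82)
Step 3: [A] = 1.13 × e^(-7.708)
Step 4: [A] = 1.13 × 0.000449219 = 0.0005076 M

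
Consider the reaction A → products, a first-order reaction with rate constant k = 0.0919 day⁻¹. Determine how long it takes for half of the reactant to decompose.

7.542 day

Step 1: For a first-order reaction, t₁/₂ = ln(2)/k
Step 2: t₁/₂ = ln(2)/0.0919
Step 3: t₁/₂ = 0.6931/0.0919 = 7.542 day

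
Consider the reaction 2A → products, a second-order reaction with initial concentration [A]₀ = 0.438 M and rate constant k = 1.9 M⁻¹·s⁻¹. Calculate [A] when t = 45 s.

0.01139 M

Step 1: For a second-order reaction: 1/[A] = 1/[A]₀ + kt
Step 2: 1/[A] = 1/0.438 + 1.9 × 45
Step 3: 1/[A] = 2.283 + 85.5 = 87.78
Step 4: [A] = 1/87.78 = 0.01139 M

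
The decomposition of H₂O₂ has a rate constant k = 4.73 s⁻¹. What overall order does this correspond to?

first order (1)

Step 1: The units of k for an nth-order reaction are (concentration)^(1-n)·(time)⁻¹.
Step 2: Here k has units s⁻¹, so the concentration exponent is 0.
Step 3: 1 - n = 0 ⇒ n = 1. The reaction is first order.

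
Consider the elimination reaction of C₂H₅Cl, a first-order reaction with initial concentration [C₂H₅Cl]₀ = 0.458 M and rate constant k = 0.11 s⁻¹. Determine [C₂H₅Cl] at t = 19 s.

0.05665 M

Step 1: For a first-order reaction: [C₂H₅Cl] = [C₂H₅Cl]₀ × e^(-kt)
Step 2: [C₂H₅Cl] = 0.458 × e^(-0.11 × 19)
Step 3: [C₂H₅Cl] = 0.458 × e^(-2.09)
Step 4: [C₂H₅Cl] = 0.458 × 0.123687 = 0.05665 M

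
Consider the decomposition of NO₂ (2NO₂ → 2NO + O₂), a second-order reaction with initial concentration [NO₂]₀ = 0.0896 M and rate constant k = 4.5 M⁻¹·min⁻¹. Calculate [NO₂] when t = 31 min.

0.006637 M

Step 1: For a second-order reaction: 1/[NO₂] = 1/[NO₂]₀ + kt
Step 2: 1/[NO₂] = 1/0.0896 + 4.5 × 31
Step 3: 1/[NO₂] = 11.16 + 139.5 = 150.7
Step 4: [NO₂] = 1/150.7 = 0.006637 M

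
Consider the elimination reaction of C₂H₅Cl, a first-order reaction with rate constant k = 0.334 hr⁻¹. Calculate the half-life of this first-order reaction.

2.075 hr

Step 1: For a first-order reaction, t₁/₂ = ln(2)/k
Step 2: t₁/₂ = ln(2)/0.334
Step 3: t₁/₂ = 0.6931/0.334 = 2.075 hr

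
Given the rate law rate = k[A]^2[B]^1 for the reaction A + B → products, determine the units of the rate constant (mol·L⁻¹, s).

(mol·L⁻¹)⁻²·s⁻¹

Step 1: Overall order = 2 + 1 = 3.
Step 2: rate has units mol·L⁻¹·s⁻¹; [A]^2[B]^1 has units (mol·L⁻¹)^3.
Step 3: k = rate/([A]^2[B]^1), so units of k = (mol·L⁻¹)^(1-3)·s⁻¹ = (mol·L⁻¹)⁻²·s⁻¹.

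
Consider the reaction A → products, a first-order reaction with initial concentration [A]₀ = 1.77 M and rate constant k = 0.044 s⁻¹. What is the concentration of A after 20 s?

0.7342 M

Step 1: For a first-order reaction: [A] = [A]₀ × e^(-kt)
Step 2: [A] = 1.77 × e^(-0.044 × 20)
Step 3: [A] = 1.77 × e^(-0.88)
Step 4: [A] = 1.77 × 0.414783 = 0.7342 M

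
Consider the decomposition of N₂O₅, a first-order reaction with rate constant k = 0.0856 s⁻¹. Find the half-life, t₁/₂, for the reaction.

8.098 s

Step 1: For a first-order reaction, t₁/₂ = ln(2)/k
Step 2: t₁/₂ = ln(2)/0.0856
Step 3: t₁/₂ = 0.6931/0.0856 = 8.098 s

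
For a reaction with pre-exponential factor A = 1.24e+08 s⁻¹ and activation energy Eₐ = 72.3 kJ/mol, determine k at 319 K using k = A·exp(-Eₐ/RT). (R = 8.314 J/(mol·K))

1.80e-04 s⁻¹

Step 1: Use the Arrhenius equation: k = A × exp(-Eₐ/RT)
Step 2: Convert Eₐ to J/mol: 72.3 kJ/mol = 72300 J/mol
Step 3: Calculate the exponent: -Eₐ/(RT) = -72300/(8.314 × 319) = -27.26074
Step 4: k = 1.24e+08 × exp(-27.26074)
Step 5: k = 1.24e+08 × 1.44814e-12 = 1.7957e-04 s⁻¹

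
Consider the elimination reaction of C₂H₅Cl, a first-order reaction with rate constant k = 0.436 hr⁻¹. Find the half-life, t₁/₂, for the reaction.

1.59 hr

Step 1: For a first-order reaction, t₁/₂ = ln(2)/k
Step 2: t₁/₂ = ln(2)/0.436
Step 3: t₁/₂ = 0.6931/0.436 = 1.59 hr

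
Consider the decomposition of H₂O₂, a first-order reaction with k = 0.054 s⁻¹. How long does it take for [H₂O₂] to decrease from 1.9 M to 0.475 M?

25.67 s

Step 1: For first-order: t = ln([H₂O₂]₀/[H₂O₂])/k
Step 2: t = ln(1.9/0.475)/0.054
Step 3: t = ln(4)/0.054
Step 4: t = 1.386/0.054 = 25.67 s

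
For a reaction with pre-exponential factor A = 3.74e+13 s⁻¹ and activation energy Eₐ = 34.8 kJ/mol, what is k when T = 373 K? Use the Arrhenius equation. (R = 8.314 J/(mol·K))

5.00e+08 s⁻¹

Step 1: Use the Arrhenius equation: k = A × exp(-Eₐ/RT)
Step 2: Convert Eₐ to J/mol: 34.8 kJ/mol = 34800 J/mol
Step 3: Calculate the exponent: -Eₐ/(RT) = -34800/(8.314 × 373) = -11.22174
Step 4: k = 3.74e+13 × exp(-11.22174)
Step 5: k = 3.74e+13 × 1.33801e-05 = 5.0042e+08 s⁻¹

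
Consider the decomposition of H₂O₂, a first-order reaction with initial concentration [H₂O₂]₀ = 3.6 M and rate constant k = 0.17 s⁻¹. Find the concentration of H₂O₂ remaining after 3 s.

2.162 M

Step 1: For a first-order reaction: [H₂O₂] = [H₂O₂]₀ × e^(-kt)
Step 2: [H₂O₂] = 3.6 × e^(-0.17 × 3)
Step 3: [H₂O₂] = 3.6 × e^(-0.51)
Step 4: [H₂O₂] = 3.6 × 0.600496 = 2.162 M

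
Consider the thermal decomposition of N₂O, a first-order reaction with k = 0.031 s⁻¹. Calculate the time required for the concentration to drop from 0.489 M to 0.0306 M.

89.4 s

Step 1: For first-order: t = ln([N₂O]₀/[N₂O])/k
Step 2: t = ln(0.489/0.0306)/0.031
Step 3: t = ln(15.98)/0.031
Step 4: t = 2.771/0.031 = 89.4 s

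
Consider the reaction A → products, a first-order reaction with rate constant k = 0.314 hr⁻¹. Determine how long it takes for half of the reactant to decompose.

2.207 hr

Step 1: For a first-order reaction, t₁/₂ = ln(2)/k
Step 2: t₁/₂ = ln(2)/0.314
Step 3: t₁/₂ = 0.6931/0.314 = 2.207 hr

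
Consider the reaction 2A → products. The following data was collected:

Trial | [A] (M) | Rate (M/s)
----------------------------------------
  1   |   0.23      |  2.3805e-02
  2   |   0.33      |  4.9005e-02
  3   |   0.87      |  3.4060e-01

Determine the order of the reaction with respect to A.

second order (2)

Step 1: Compare trials to find order n where rate₂/rate₁ = ([A]₂/[A]₁)^n
Step 2: rate₂/rate₁ = 4.9005e-02/2.3805e-02 = 2.059
Step 3: [A]₂/[A]₁ = 0.33/0.23 = 1.435
Step 4: n = ln(2.059)/ln(1.435) = 2.00 ≈ 2
Step 5: The reaction is second order in A.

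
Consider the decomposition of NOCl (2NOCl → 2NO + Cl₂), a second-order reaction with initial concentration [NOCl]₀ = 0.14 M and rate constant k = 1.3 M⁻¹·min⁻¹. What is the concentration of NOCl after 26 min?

0.02442 M

Step 1: For a second-order reaction: 1/[NOCl] = 1/[NOCl]₀ + kt
Step 2: 1/[NOCl] = 1/0.14 + 1.3 × 26
Step 3: 1/[NOCl] = 7.143 + 33.8 = 40.94
Step 4: [NOCl] = 1/40.94 = 0.02442 M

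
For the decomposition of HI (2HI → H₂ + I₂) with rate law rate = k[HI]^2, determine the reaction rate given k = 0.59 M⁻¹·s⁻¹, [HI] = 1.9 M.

2.13 M/s

Step 1: Identify the rate law: rate = k[HI]^2
Step 2: Substitute values: rate = 0.59 × (1.9)^2
Step 3: Calculate: rate = 0.59 × 3.61 = 2.1299 M/s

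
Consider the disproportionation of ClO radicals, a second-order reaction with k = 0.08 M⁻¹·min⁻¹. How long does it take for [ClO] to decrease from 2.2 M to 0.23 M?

48.67 min

Step 1: For second-order: t = (1/[ClO] - 1/[ClO]₀)/k
Step 2: t = (1/0.23 - 1/2.2)/0.08
Step 3: t = (4.348 - 0.4545)/0.08
Step 4: t = 3.893/0.08 = 48.67 min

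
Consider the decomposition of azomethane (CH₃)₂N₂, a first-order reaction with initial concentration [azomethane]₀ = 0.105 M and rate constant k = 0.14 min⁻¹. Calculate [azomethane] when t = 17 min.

0.009718 M

Step 1: For a first-order reaction: [azomethane] = [azomethane]₀ × e^(-kt)
Step 2: [azomethane] = 0.105 × e^(-0.14 × 17)
Step 3: [azomethane] = 0.105 × e^(-2.38)
Step 4: [azomethane] = 0.105 × 0.0925506 = 0.009718 M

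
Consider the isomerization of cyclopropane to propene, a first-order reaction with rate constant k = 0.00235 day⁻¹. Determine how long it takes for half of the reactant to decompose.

295 day

Step 1: For a first-order reaction, t₁/₂ = ln(2)/k
Step 2: t₁/₂ = ln(2)/0.00235
Step 3: t₁/₂ = 0.6931/0.00235 = 295 day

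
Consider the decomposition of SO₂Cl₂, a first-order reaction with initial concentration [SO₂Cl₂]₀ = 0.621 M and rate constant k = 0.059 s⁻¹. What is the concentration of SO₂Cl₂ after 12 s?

0.3059 M

Step 1: For a first-order reaction: [SO₂Cl₂] = [SO₂Cl₂]₀ × e^(-kt)
Step 2: [SO₂Cl₂] = 0.621 × e^(-0.059 × 12)
Step 3: [SO₂Cl₂] = 0.621 × e^(-0.708)
Step 4: [SO₂Cl₂] = 0.621 × 0.492628 = 0.3059 M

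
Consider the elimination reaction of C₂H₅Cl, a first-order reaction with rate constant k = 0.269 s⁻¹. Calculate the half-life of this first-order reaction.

2.577 s

Step 1: For a first-order reaction, t₁/₂ = ln(2)/k
Step 2: t₁/₂ = ln(2)/0.269
Step 3: t₁/₂ = 0.6931/0.269 = 2.577 s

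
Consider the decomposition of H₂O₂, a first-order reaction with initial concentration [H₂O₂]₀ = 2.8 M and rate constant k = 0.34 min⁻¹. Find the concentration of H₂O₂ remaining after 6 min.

0.3641 M

Step 1: For a first-order reaction: [H₂O₂] = [H₂O₂]₀ × e^(-kt)
Step 2: [H₂O₂] = 2.8 × e^(-0.34 × 6)
Step 3: [H₂O₂] = 2.8 × e^(-2.04)
Step 4: [H₂O₂] = 2.8 × 0.130029 = 0.3641 M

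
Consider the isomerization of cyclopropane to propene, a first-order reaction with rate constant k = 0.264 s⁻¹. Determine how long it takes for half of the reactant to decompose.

2.626 s

Step 1: For a first-order reaction, t₁/₂ = ln(2)/k
Step 2: t₁/₂ = ln(2)/0.264
Step 3: t₁/₂ = 0.6931/0.264 = 2.626 s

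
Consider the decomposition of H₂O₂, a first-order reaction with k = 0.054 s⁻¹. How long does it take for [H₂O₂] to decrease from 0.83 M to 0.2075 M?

25.67 s

Step 1: For first-order: t = ln([H₂O₂]₀/[H₂O₂])/k
Step 2: t = ln(0.83/0.2075)/0.054
Step 3: t = ln(4)/0.054
Step 4: t = 1.386/0.054 = 25.67 s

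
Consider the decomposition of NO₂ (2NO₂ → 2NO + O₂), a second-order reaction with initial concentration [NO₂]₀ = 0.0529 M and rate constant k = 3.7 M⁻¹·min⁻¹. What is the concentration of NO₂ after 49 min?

0.004995 M

Step 1: For a second-order reaction: 1/[NO₂] = 1/[NO₂]₀ + kt
Step 2: 1/[NO₂] = 1/0.0529 + 3.7 × 49
Step 3: 1/[NO₂] = 18.9 + 181.3 = 200.2
Step 4: [NO₂] = 1/200.2 = 0.004995 M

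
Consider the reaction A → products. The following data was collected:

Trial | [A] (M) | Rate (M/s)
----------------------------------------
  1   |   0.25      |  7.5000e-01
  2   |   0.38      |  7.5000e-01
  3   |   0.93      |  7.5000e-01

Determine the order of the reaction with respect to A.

zeroth order (0)

Step 1: Compare trials - when concentration changes, rate stays constant.
Step 2: rate₂/rate₁ = 7.5000e-01/7.5000e-01 = 1
Step 3: [A]₂/[A]₁ = 0.38/0.25 = 1.52
Step 4: Since rate ratio ≈ (conc ratio)^0, the reaction is zeroth order.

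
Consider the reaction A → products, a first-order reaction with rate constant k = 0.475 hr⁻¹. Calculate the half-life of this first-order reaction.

1.459 hr

Step 1: For a first-order reaction, t₁/₂ = ln(2)/k
Step 2: t₁/₂ = ln(2)/0.475
Step 3: t₁/₂ = 0.6931/0.475 = 1.459 hr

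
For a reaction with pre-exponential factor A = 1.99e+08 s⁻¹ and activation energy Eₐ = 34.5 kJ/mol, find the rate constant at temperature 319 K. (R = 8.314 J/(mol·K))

4.46e+02 s⁻¹

Step 1: Use the Arrhenius equation: k = A × exp(-Eₐ/RT)
Step 2: Convert Eₐ to J/mol: 34.5 kJ/mol = 34500 J/mol
Step 3: Calculate the exponent: -Eₐ/(RT) = -34500/(8.314 × 319) = -13.00824
Step 4: k = 1.99e+08 × exp(-13.00824)
Step 5: k = 1.99e+08 × 2.24178e-06 = 4.4611e+02 s⁻¹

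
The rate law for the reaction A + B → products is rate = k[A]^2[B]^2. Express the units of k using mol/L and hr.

(mol/L)⁻³·hr⁻¹

Step 1: Overall order = 2 + 2 = 4.
Step 2: rate has units mol/L·hr⁻¹; [A]^2[B]^2 has units (mol/L)^4.
Step 3: k = rate/([A]^2[B]^2), so units of k = (mol/L)^(1-4)·hr⁻¹ = (mol/L)⁻³·hr⁻¹.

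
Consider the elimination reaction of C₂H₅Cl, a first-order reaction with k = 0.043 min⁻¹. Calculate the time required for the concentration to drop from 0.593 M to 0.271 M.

18.21 min

Step 1: For first-order: t = ln([C₂H₅Cl]₀/[C₂H₅Cl])/k
Step 2: t = ln(0.593/0.271)/0.043
Step 3: t = ln(2.188)/0.043
Step 4: t = 0.7831/0.043 = 18.21 min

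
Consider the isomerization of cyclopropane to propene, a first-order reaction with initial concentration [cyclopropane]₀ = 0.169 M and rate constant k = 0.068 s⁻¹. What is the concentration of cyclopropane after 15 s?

0.06094 M

Step 1: For a first-order reaction: [cyclopropane] = [cyclopropane]₀ × e^(-kt)
Step 2: [cyclopropane] = 0.169 × e^(-0.068 × 15)
Step 3: [cyclopropane] = 0.169 × e^(-1.02)
Step 4: [cyclopropane] = 0.169 × 0.360595 = 0.06094 M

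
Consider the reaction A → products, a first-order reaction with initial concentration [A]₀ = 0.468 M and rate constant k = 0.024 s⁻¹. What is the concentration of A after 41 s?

0.1749 M

Step 1: For a first-order reaction: [A] = [A]₀ × e^(-kt)
Step 2: [A] = 0.468 × e^(-0.024 × 41)
Step 3: [A] = 0.468 × e^(-0.984)
Step 4: [A] = 0.468 × 0.373813 = 0.1749 M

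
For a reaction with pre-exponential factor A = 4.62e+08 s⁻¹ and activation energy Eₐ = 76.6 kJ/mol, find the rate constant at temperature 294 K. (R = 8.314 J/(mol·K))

1.13e-05 s⁻¹

Step 1: Use the Arrhenius equation: k = A × exp(-Eₐ/RT)
Step 2: Convert Eₐ to J/mol: 76.6 kJ/mol = 76600 J/mol
Step 3: Calculate the exponent: -Eₐ/(RT) = -76600/(8.314 × 294) = -31.33801
Step 4: k = 4.62e+08 × exp(-31.33801)
Step 5: k = 4.62e+08 × 2.45513e-14 = 1.1343e-05 s⁻¹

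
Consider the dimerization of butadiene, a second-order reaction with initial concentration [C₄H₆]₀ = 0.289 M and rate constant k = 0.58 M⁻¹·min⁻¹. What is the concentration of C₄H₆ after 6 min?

0.1441 M

Step 1: For a second-order reaction: 1/[C₄H₆] = 1/[C₄H₆]₀ + kt
Step 2: 1/[C₄H₆] = 1/0.289 + 0.58 × 6
Step 3: 1/[C₄H₆] = 3.46 + 3.48 = 6.94
Step 4: [C₄H₆] = 1/6.94 = 0.1441 M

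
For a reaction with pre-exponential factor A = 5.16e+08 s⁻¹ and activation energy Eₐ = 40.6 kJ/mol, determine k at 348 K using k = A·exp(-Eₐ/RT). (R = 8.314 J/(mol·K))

4.15e+02 s⁻¹

Step 1: Use the Arrhenius equation: k = A × exp(-Eₐ/RT)
Step 2: Convert Eₐ to J/mol: 40.6 kJ/mol = 40600 J/mol
Step 3: Calculate the exponent: -Eₐ/(RT) = -40600/(8.314 × 348) = -14.03256
Step 4: k = 5.16e+08 × exp(-14.03256)
Step 5: k = 5.16e+08 × 8.04890e-07 = 4.1532e+02 s⁻¹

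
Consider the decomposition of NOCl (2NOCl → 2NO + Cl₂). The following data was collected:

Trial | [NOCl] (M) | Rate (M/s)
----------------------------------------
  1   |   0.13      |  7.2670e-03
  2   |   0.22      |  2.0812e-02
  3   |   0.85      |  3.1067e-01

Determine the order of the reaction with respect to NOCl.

second order (2)

Step 1: Compare trials to find order n where rate₂/rate₁ = ([NOCl]₂/[NOCl]₁)^n
Step 2: rate₂/rate₁ = 2.0812e-02/7.2670e-03 = 2.864
Step 3: [NOCl]₂/[NOCl]₁ = 0.22/0.13 = 1.692
Step 4: n = ln(2.864)/ln(1.692) = 2.00 ≈ 2
Step 5: The reaction is second order in NOCl.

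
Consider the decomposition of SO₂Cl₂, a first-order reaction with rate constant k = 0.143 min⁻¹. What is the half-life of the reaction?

4.847 min

Step 1: For a first-order reaction, t₁/₂ = ln(2)/k
Step 2: t₁/₂ = ln(2)/0.143
Step 3: t₁/₂ = 0.6931/0.143 = 4.847 min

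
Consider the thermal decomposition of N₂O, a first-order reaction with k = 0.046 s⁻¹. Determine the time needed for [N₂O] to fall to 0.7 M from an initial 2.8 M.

30.14 s

Step 1: For first-order: t = ln([N₂O]₀/[N₂O])/k
Step 2: t = ln(2.8/0.7)/0.046
Step 3: t = ln(4)/0.046
Step 4: t = 1.386/0.046 = 30.14 s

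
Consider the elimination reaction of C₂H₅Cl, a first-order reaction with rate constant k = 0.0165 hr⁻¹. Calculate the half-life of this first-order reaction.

42.01 hr

Step 1: For a first-order reaction, t₁/₂ = ln(2)/k
Step 2: t₁/₂ = ln(2)/0.0165
Step 3: t₁/₂ = 0.6931/0.0165 = 42.01 hr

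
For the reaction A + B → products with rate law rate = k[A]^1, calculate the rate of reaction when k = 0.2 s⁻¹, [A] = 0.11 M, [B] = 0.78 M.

0.022 M/s

Step 1: The rate law is rate = k[A]^1
Step 2: Note that the rate does not depend on [B] (zero order in B).
Step 3: rate = 0.2 × (0.11)^1 = 0.022 M/s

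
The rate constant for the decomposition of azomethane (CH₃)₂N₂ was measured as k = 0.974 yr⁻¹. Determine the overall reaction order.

first order (1)

Step 1: The units of k for an nth-order reaction are (concentration)^(1-n)·(time)⁻¹.
Step 2: Here k has units yr⁻¹, so the concentration exponent is 0.
Step 3: 1 - n = 0 ⇒ n = 1. The reaction is first order.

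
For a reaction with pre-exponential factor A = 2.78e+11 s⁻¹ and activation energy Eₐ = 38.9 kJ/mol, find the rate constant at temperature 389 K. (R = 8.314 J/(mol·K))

1.66e+06 s⁻¹

Step 1: Use the Arrhenius equation: k = A × exp(-Eₐ/RT)
Step 2: Convert Eₐ to J/mol: 38.9 kJ/mol = 38900 J/mol
Step 3: Calculate the exponent: -Eₐ/(RT) = -38900/(8.314 × 389) = -12.02790
Step 4: k = 2.78e+11 × exp(-12.02790)
Step 5: k = 2.78e+11 × 5.97516e-06 = 1.6611e+06 s⁻¹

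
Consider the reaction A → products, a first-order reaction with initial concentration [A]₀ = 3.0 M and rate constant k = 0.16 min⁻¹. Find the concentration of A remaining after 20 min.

0.1223 M

Step 1: For a first-order reaction: [A] = [A]₀ × e^(-kt)
Step 2: [A] = 3.0 × e^(-0.16 × 20)
Step 3: [A] = 3.0 × e^(-3.2)
Step 4: [A] = 3.0 × 0.0407622 = 0.1223 M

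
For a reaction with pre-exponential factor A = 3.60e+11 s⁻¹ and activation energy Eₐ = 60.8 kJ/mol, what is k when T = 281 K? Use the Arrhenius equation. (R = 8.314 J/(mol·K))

1.79e+00 s⁻¹

Step 1: Use the Arrhenius equation: k = A × exp(-Eₐ/RT)
Step 2: Convert Eₐ to J/mol: 60.8 kJ/mol = 60800 J/mol
Step 3: Calculate the exponent: -Eₐ/(RT) = -60800/(8.314 × 281) = -26.02479
Step 4: k = 3.60e+11 × exp(-26.02479)
Step 5: k = 3.60e+11 × 4.98399e-12 = 1.7942e+00 s⁻¹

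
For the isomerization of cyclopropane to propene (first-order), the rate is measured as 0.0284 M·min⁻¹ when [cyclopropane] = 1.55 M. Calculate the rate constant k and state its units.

0.01832 min⁻¹

Step 1: rate = k[cyclopropane]^1, so k = rate / [cyclopropane]^1.
Step 2: k = 0.0284 / (1.55)^1 = 0.0284 / 1.55.
Step 3: k = 0.01832 min⁻¹.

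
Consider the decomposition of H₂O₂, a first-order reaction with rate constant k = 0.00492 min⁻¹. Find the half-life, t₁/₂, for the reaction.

140.9 min

Step 1: For a first-order reaction, t₁/₂ = ln(2)/k
Step 2: t₁/₂ = ln(2)/0.00492
Step 3: t₁/₂ = 0.6931/0.00492 = 140.9 min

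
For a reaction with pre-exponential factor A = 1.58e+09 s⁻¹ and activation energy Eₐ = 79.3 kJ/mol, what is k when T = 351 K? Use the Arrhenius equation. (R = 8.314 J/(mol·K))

2.49e-03 s⁻¹

Step 1: Use the Arrhenius equation: k = A × exp(-Eₐ/RT)
Step 2: Convert Eₐ to J/mol: 79.3 kJ/mol = 79300 J/mol
Step 3: Calculate the exponent: -Eₐ/(RT) = -79300/(8.314 × 351) = -27.17416
Step 4: k = 1.58e+09 × exp(-27.17416)
Step 5: k = 1.58e+09 × 1.57911e-12 = 2.4950e-03 s⁻¹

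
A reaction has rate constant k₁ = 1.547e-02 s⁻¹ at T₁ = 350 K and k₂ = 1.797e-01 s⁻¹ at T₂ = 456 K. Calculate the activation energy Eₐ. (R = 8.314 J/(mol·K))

30.7 kJ/mol

Step 1: Use the two-temperature Arrhenius form: ln(k₂/k₁) = -Eₐ/R × (1/T₂ - 1/T₁)
Step 2: ln(k₂/k₁) = ln(1.797e-01/1.547e-02) = ln(11.616) = 2.45239
Step 3: 1/T₂ - 1/T₁ = 1/456 - 1/350 = -6.641604e-04 K⁻¹
Step 4: Eₐ = -R × ln(k₂/k₁) / (1/T₂ - 1/T₁) = -8.314 × 2.45239 / -6.641604e-04
Step 5: Eₐ = 3.0699e+04 J/mol = 30.7 kJ/mol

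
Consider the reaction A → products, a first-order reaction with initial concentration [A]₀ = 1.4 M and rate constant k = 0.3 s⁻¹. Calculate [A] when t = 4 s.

0.4217 M

Step 1: For a first-order reaction: [A] = [A]₀ × e^(-kt)
Step 2: [A] = 1.4 × e^(-0.3 × 4)
Step 3: [A] = 1.4 × e^(-1.2)
Step 4: [A] = 1.4 × 0.301194 = 0.4217 M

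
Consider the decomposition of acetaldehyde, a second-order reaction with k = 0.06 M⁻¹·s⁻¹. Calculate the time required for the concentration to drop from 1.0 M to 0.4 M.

25 s

Step 1: For second-order: t = (1/[CH₃CHO] - 1/[CH₃CHO]₀)/k
Step 2: t = (1/0.4 - 1/1.0)/0.06
Step 3: t = (2.5 - 1)/0.06
Step 4: t = 1.5/0.06 = 25 s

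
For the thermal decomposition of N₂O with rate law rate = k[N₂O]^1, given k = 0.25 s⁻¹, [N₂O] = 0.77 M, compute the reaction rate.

0.1925 M/s

Step 1: Identify the rate law: rate = k[N₂O]^1
Step 2: Substitute values: rate = 0.25 × (0.77)^1
Step 3: Calculate: rate = 0.25 × 0.77 = 0.1925 M/s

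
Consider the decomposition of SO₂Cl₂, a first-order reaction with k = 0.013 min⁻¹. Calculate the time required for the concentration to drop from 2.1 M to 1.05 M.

53.32 min

Step 1: For first-order: t = ln([SO₂Cl₂]₀/[SO₂Cl₂])/k
Step 2: t = ln(2.1/1.05)/0.013
Step 3: t = ln(2)/0.013
Step 4: t = 0.6931/0.013 = 53.32 min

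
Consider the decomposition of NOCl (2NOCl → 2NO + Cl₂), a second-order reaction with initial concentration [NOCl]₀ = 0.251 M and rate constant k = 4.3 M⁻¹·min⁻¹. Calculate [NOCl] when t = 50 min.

0.004567 M

Step 1: For a second-order reaction: 1/[NOCl] = 1/[NOCl]₀ + kt
Step 2: 1/[NOCl] = 1/0.251 + 4.3 × 50
Step 3: 1/[NOCl] = 3.984 + 215 = 219
Step 4: [NOCl] = 1/219 = 0.004567 M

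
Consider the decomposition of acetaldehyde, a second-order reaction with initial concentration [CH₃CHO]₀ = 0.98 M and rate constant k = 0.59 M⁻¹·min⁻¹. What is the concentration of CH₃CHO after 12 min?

0.1235 M

Step 1: For a second-order reaction: 1/[CH₃CHO] = 1/[CH₃CHO]₀ + kt
Step 2: 1/[CH₃CHO] = 1/0.98 + 0.59 × 12
Step 3: 1/[CH₃CHO] = 1.02 + 7.08 = 8.1
Step 4: [CH₃CHO] = 1/8.1 = 0.1235 M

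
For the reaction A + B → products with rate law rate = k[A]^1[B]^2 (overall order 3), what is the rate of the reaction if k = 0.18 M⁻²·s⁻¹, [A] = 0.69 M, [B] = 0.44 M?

0.02405 M/s

Step 1: The rate law is rate = k[A]^1[B]^2, overall order = 1+2 = 3
Step 2: Substitute values: rate = 0.18 × (0.69)^1 × (0.44)^2
Step 3: rate = 0.18 × 0.69 × 0.1936 = 0.0240451 M/s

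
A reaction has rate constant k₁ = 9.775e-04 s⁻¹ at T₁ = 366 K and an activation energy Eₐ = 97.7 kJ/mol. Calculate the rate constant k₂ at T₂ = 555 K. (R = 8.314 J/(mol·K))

5.478e+01 s⁻¹

Step 1: Use the two-temperature Arrhenius form: ln(k₂/k₁) = -Eₐ/R × (1/T₂ - 1/T₁)
Step 2: Convert Eₐ to J/mol: 97.7 kJ/mol = 97700 J/mol
Step 3: 1/T₂ - 1/T₁ = 1/555 - 1/366 = -9.304386e-04 K⁻¹
Step 4: ln(k₂/k₁) = -97700/8.314 × -9.304386e-04 = 10.93383
Step 5: k₂ = k₁ × exp(10.93383) = 9.775e-04 × 5.60405e+04 = 5.478e+01 s⁻¹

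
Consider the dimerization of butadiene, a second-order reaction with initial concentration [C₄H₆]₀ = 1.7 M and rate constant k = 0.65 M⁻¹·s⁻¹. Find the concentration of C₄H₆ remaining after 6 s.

0.2228 M

Step 1: For a second-order reaction: 1/[C₄H₆] = 1/[C₄H₆]₀ + kt
Step 2: 1/[C₄H₆] = 1/1.7 + 0.65 × 6
Step 3: 1/[C₄H₆] = 0.5882 + 3.9 = 4.488
Step 4: [C₄H₆] = 1/4.488 = 0.2228 M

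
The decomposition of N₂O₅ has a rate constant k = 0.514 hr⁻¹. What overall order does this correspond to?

first order (1)

Step 1: The units of k for an nth-order reaction are (concentration)^(1-n)·(time)⁻¹.
Step 2: Here k has units hr⁻¹, so the concentration exponent is 0.
Step 3: 1 - n = 0 ⇒ n = 1. The reaction is first order.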